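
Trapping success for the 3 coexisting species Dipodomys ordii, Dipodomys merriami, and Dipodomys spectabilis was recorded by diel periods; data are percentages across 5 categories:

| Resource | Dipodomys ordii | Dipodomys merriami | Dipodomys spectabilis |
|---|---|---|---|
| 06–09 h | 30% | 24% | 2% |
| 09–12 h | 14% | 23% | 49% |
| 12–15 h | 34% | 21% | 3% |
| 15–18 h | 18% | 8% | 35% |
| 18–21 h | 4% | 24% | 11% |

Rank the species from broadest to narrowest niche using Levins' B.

Dipodomys merriami > Dipodomys ordii > Dipodomys spectabilis

Convert percentages to proportions (divide by 100).
Σp_ordiᵢ² = 0.30² + 0.14² + 0.34² + 0.18² + 0.04² = 0.0900 + 0.0196 + 0.1156 + 0.0324 + 0.0016 = 0.2592
B_ordi = 1 / 0.2592 = 3.8580
Σp_merrᵢ² = 0.24² + 0.23² + 0.21² + 0.08² + 0.24² = 0.0576 + 0.0529 + 0.0441 + 0.0064 + 0.0576 = 0.2186
B_merr = 1 / 0.2186 = 4.5746
Σp_specᵢ² = 0.02² + 0.49² + 0.03² + 0.35² + 0.11² = 0.0004 + 0.2401 + 0.0009 + 0.1225 + 0.0121 = 0.3760
B_spec = 1 / 0.3760 = 2.6596
Ranking by B (broadest → narrowest): Dipodomys merriami (4.57) > Dipodomys ordii (3.86) > Dipodomys spectabilis (2.66)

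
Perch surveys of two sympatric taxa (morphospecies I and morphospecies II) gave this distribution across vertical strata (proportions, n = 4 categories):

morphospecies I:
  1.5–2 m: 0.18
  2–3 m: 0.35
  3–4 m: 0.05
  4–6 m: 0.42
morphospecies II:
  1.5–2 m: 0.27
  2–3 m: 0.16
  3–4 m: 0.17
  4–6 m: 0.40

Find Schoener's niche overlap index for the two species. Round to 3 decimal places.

0.790

Σ|p₁ᵢ − p₂ᵢ| = 0.09 + 0.19 + 0.12 + 0.02 = 0.42
D = 1 − ½ × 0.42 = 1 − 0.210 = 0.79000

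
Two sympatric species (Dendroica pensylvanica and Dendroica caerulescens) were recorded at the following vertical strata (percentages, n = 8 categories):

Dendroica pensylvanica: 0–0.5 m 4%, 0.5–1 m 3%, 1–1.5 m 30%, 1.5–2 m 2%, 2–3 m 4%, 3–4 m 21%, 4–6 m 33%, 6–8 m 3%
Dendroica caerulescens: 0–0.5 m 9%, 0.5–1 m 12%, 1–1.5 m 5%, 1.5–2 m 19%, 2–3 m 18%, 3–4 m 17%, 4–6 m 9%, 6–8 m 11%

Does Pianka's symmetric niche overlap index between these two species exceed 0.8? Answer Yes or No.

Convert percentages to proportions (divide by 100).
Σ p₁ᵢp₂ᵢ = 0.0036 + 0.0036 + 0.0150 + 0.0038 + 0.0072 + 0.0357 + 0.0297 + 0.0033 = 0.1019
Σp_1ᵢ² = 0.04² + 0.03² + 0.30² + 0.02² + 0.04² + 0.21² + 0.33² + 0.03² = 0.0016 + 0.0009 + 0.0900 + 0.0004 + 0.0016 + 0.0441 + 0.1089 + 0.0009 = 0.2484
Σp_2ᵢ² = 0.09² + 0.12² + 0.05² + 0.19² + 0.18² + 0.17² + 0.09² + 0.11² = 0.0081 + 0.0144 + 0.0025 + 0.0361 + 0.0324 + 0.0289 + 0.0081 + 0.0121 = 0.1426
O = 0.1019 / √(0.2484 × 0.1426) = 0.1019 / 0.18821 = 0.5414
O = 0.5414 < 0.8 → No.

No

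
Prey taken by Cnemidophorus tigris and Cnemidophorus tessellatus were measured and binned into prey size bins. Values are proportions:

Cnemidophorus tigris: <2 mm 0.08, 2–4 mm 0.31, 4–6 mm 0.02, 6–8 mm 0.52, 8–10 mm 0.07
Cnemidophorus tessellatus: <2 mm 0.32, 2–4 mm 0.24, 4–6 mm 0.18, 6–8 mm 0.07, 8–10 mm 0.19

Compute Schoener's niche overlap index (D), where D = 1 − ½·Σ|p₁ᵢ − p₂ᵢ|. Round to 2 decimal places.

0.48

Σ|p₁ᵢ − p₂ᵢ| = 0.24 + 0.07 + 0.16 + 0.45 + 0.12 = 1.04
D = 1 − ½ × 1.04 = 1 − 0.520 = 0.4800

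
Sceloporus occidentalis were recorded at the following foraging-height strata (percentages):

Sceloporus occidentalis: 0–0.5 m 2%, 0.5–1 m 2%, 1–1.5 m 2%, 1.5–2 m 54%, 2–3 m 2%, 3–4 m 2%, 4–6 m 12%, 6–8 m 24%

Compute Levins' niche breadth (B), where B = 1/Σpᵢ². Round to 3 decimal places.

Convert percentages to proportions (divide by 100).
Σpᵢ² = 0.02² + 0.02² + 0.02² + 0.54² + 0.02² + 0.02² + 0.12² + 0.24² = 0.0004 + 0.0004 + 0.0004 + 0.2916 + 0.0004 + 0.0004 + 0.0144 + 0.0576 = 0.3656
B = 1 / 0.3656 = 2.73523

2.735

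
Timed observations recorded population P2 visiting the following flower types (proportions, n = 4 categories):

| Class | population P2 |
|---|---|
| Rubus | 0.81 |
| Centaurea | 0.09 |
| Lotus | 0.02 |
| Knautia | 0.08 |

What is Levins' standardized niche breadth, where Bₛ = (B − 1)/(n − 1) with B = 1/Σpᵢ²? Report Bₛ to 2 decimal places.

0.16

Σpᵢ² = 0.81² + 0.09² + 0.02² + 0.08² = 0.6561 + 0.0081 + 0.0004 + 0.0064 = 0.6710
B = 1 / 0.6710 = 1.4903
Bₛ = (B − 1)/(n − 1) = (1.4903 − 1)/(4 − 1) = 0.4903/3 = 0.1634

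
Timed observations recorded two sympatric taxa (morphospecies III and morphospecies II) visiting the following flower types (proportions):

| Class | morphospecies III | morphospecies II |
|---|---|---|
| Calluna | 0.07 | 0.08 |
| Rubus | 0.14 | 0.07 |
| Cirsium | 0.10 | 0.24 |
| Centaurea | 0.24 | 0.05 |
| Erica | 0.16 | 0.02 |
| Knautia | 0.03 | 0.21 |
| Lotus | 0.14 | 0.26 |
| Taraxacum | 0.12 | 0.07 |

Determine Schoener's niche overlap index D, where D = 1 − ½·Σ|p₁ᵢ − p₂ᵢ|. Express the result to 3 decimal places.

0.550

Σ|p₁ᵢ − p₂ᵢ| = 0.01 + 0.07 + 0.14 + 0.19 + 0.14 + 0.18 + 0.12 + 0.05 = 0.90
D = 1 − ½ × 0.90 = 1 − 0.450 = 0.55000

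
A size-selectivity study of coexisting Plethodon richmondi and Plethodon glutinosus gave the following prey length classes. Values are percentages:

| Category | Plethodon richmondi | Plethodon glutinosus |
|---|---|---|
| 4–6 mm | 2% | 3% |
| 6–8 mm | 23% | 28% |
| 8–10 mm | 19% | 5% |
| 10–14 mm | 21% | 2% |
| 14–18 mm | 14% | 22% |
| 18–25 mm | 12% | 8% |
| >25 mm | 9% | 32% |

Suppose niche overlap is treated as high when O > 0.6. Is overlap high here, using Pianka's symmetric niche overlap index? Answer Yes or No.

Convert percentages to proportions (divide by 100).
Σ p₁ᵢp₂ᵢ = 0.0006 + 0.0644 + 0.0095 + 0.0042 + 0.0308 + 0.0096 + 0.0288 = 0.1479
Σp_1ᵢ² = 0.02² + 0.23² + 0.19² + 0.21² + 0.14² + 0.12² + 0.09² = 0.0004 + 0.0529 + 0.0361 + 0.0441 + 0.0196 + 0.0144 + 0.0081 = 0.1756
Σp_2ᵢ² = 0.03² + 0.28² + 0.05² + 0.02² + 0.22² + 0.08² + 0.32² = 0.0009 + 0.0784 + 0.0025 + 0.0004 + 0.0484 + 0.0064 + 0.1024 = 0.2394
O = 0.1479 / √(0.1756 × 0.2394) = 0.1479 / 0.20503 = 0.7214
O = 0.7214 > 0.6 → Yes.

Yes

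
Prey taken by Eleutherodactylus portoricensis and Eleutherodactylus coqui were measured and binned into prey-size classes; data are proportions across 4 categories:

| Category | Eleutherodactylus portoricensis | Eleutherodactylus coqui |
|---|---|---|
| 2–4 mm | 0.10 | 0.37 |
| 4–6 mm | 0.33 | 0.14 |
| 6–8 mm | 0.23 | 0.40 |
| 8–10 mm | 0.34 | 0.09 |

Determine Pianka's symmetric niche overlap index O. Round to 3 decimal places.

Σ p₁ᵢp₂ᵢ = 0.0370 + 0.0462 + 0.0920 + 0.0306 = 0.2058
Σp_1ᵢ² = 0.10² + 0.33² + 0.23² + 0.34² = 0.0100 + 0.1089 + 0.0529 + 0.1156 = 0.2874
Σp_2ᵢ² = 0.37² + 0.14² + 0.40² + 0.09² = 0.1369 + 0.0196 + 0.1600 + 0.0081 = 0.3246
O = 0.2058 / √(0.2874 × 0.3246) = 0.2058 / 0.305434 = 0.67380

0.674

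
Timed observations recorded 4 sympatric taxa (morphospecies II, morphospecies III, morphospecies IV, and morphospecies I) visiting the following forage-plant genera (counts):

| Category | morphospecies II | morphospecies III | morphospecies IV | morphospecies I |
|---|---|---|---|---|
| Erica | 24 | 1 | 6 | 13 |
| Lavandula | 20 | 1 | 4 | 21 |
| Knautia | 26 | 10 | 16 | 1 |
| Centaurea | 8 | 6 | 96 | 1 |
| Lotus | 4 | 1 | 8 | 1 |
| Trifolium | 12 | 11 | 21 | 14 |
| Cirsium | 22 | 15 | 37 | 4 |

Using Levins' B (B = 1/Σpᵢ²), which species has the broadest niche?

Proportions for morphospecies II (n=116): 24/116=0.2069, 20/116=0.1724, 26/116=0.2241, 8/116=0.0690, 4/116=0.0345, 12/116=0.1034, 22/116=0.1897
Proportions for morphospecies III (n=45): 1/45=0.0222, 1/45=0.0222, 10/45=0.2222, 6/45=0.1333, 1/45=0.0222, 11/45=0.2444, 15/45=0.3333
Proportions for morphospecies IV (n=188): 6/188=0.0319, 4/188=0.0213, 16/188=0.0851, 96/188=0.5106, 8/188=0.0426, 21/188=0.1117, 37/188=0.1968
Proportions for morphospecies I (n=55): 13/55=0.2364, 21/55=0.3818, 1/55=0.0182, 1/55=0.0182, 1/55=0.0182, 14/55=0.2545, 4/55=0.0727
Σp_IIᵢ² = 0.2069² + 0.1724² + 0.2241² + 0.0690² + 0.0345² + 0.1034² + 0.1897² = 0.042808 + 0.029722 + 0.050221 + 0.004761 + 0.001190 + 0.010692 + 0.035986 = 0.175380
B_II = 1 / 0.175380 = 5.7019
Σp_IIIᵢ² = 0.0222² + 0.0222² + 0.2222² + 0.1333² + 0.0222² + 0.2444² + 0.3333² = 0.000493 + 0.000493 + 0.049373 + 0.017769 + 0.000493 + 0.059731 + 0.111089 = 0.239441
B_III = 1 / 0.239441 = 4.1764
Σp_IVᵢ² = 0.0319² + 0.0213² + 0.0851² + 0.5106² + 0.0426² + 0.1117² + 0.1968² = 0.001018 + 0.000454 + 0.007242 + 0.260712 + 0.001815 + 0.012477 + 0.038730 = 0.322448
B_IV = 1 / 0.322448 = 3.1013
Σp_Iᵢ² = 0.2364² + 0.3818² + 0.0182² + 0.0182² + 0.0182² + 0.2545² + 0.0727² = 0.055885 + 0.145771 + 0.000331 + 0.000331 + 0.000331 + 0.064770 + 0.005285 = 0.272704
B_I = 1 / 0.272704 = 3.6670
Highest B → broadest niche (most generalist): morphospecies II (B = 5.70).

morphospecies II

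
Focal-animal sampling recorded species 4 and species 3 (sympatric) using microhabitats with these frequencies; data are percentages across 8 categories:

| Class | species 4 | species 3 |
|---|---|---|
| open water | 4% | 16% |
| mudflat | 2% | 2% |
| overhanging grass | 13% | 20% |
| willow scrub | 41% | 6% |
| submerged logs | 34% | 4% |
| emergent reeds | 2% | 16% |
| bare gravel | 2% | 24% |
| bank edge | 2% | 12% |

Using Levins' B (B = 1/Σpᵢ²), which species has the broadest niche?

species 3

Convert percentages to proportions (divide by 100).
Σp_4ᵢ² = 0.04² + 0.02² + 0.13² + 0.41² + 0.34² + 0.02² + 0.02² + 0.02² = 0.0016 + 0.0004 + 0.0169 + 0.1681 + 0.1156 + 0.0004 + 0.0004 + 0.0004 = 0.3038
B_4 = 1 / 0.3038 = 3.2916
Σp_3ᵢ² = 0.16² + 0.02² + 0.20² + 0.06² + 0.04² + 0.16² + 0.24² + 0.12² = 0.0256 + 0.0004 + 0.0400 + 0.0036 + 0.0016 + 0.0256 + 0.0576 + 0.0144 = 0.1688
B_3 = 1 / 0.1688 = 5.9242
Highest B → broadest niche (most generalist): species 3 (B = 5.92).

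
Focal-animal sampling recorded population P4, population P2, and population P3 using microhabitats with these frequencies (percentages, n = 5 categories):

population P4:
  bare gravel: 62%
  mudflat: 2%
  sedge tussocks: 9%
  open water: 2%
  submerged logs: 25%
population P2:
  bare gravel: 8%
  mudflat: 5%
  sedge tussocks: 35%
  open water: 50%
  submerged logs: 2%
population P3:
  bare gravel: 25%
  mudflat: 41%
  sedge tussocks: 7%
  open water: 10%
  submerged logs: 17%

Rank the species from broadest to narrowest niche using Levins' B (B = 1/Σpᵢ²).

population P3 > population P2 > population P4

Convert percentages to proportions (divide by 100).
Σp_P4ᵢ² = 0.62² + 0.02² + 0.09² + 0.02² + 0.25² = 0.3844 + 0.0004 + 0.0081 + 0.0004 + 0.0625 = 0.4558
B_P4 = 1 / 0.4558 = 2.1939
Σp_P2ᵢ² = 0.08² + 0.05² + 0.35² + 0.50² + 0.02² = 0.0064 + 0.0025 + 0.1225 + 0.2500 + 0.0004 = 0.3818
B_P2 = 1 / 0.3818 = 2.6192
Σp_P3ᵢ² = 0.25² + 0.41² + 0.07² + 0.10² + 0.17² = 0.0625 + 0.1681 + 0.0049 + 0.0100 + 0.0289 = 0.2744
B_P3 = 1 / 0.2744 = 3.6443
Ranking by B (broadest → narrowest): population P3 (3.64) > population P2 (2.62) > population P4 (2.19)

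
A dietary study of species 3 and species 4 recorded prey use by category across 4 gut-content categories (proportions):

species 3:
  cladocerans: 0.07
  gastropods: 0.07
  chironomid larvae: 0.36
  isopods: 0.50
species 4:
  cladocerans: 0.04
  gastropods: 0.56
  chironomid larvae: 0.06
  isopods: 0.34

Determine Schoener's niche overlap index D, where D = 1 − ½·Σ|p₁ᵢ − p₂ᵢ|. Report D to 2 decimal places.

0.51

Σ|p₁ᵢ − p₂ᵢ| = 0.03 + 0.49 + 0.30 + 0.16 = 0.98
D = 1 − ½ × 0.98 = 1 − 0.490 = 0.5100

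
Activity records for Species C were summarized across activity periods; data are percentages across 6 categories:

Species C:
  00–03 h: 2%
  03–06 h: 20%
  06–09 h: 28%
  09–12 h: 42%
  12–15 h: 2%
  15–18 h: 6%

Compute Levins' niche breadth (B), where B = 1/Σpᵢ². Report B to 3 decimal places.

3.342

Convert percentages to proportions (divide by 100).
Σpᵢ² = 0.02² + 0.20² + 0.28² + 0.42² + 0.02² + 0.06² = 0.0004 + 0.0400 + 0.0784 + 0.1764 + 0.0004 + 0.0036 = 0.2992
B = 1 / 0.2992 = 3.34225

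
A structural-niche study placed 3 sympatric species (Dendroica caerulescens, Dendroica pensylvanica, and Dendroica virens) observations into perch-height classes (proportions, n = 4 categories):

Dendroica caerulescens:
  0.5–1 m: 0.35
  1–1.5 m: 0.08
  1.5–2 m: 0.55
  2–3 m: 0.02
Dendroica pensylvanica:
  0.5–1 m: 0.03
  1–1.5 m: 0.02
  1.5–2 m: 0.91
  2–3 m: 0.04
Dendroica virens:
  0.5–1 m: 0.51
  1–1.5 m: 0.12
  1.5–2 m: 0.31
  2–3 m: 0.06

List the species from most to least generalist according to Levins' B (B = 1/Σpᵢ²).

Dendroica virens > Dendroica caerulescens > Dendroica pensylvanica

Σp_caerᵢ² = 0.35² + 0.08² + 0.55² + 0.02² = 0.1225 + 0.0064 + 0.3025 + 0.0004 = 0.4318
B_caer = 1 / 0.4318 = 2.3159
Σp_pensᵢ² = 0.03² + 0.02² + 0.91² + 0.04² = 0.0009 + 0.0004 + 0.8281 + 0.0016 = 0.8310
B_pens = 1 / 0.8310 = 1.2034
Σp_vireᵢ² = 0.51² + 0.12² + 0.31² + 0.06² = 0.2601 + 0.0144 + 0.0961 + 0.0036 = 0.3742
B_vire = 1 / 0.3742 = 2.6724
Ranking by B (broadest → narrowest): Dendroica virens (2.67) > Dendroica caerulescens (2.32) > Dendroica pensylvanica (1.20)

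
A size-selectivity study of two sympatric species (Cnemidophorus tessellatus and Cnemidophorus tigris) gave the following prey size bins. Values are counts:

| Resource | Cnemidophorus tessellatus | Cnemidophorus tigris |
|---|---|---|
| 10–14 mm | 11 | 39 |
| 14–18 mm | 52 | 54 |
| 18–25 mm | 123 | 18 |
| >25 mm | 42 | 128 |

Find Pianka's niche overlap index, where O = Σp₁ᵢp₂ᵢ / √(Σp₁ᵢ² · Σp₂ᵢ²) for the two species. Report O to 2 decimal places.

0.53

Proportions for Cnemidophorus tessellatus (n=228): 11/228=0.0482, 52/228=0.2281, 123/228=0.5395, 42/228=0.1842
Proportions for Cnemidophorus tigris (n=239): 39/239=0.1632, 54/239=0.2259, 18/239=0.0753, 128/239=0.5356
Σ p₁ᵢp₂ᵢ = 0.007866 + 0.051528 + 0.040624 + 0.098658 = 0.198676
Σp_1ᵢ² = 0.0482² + 0.2281² + 0.5395² + 0.1842² = 0.002323 + 0.052030 + 0.291060 + 0.033930 = 0.379343
Σp_2ᵢ² = 0.1632² + 0.2259² + 0.0753² + 0.5356² = 0.026634 + 0.051031 + 0.005670 + 0.286867 = 0.370202
O = 0.198676 / √(0.379343 × 0.370202) = 0.198676 / 0.3747446 = 0.5302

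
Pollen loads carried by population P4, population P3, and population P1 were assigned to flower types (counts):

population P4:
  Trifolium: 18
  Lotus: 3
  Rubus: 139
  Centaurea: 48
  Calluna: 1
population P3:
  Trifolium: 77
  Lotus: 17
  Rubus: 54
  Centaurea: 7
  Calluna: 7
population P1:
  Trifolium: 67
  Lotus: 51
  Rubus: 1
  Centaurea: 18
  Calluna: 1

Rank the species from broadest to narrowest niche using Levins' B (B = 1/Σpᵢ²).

population P3 > population P1 > population P4

Proportions for population P4 (n=209): 18/209=0.0861, 3/209=0.0144, 139/209=0.6651, 48/209=0.2297, 1/209=0.0048
Proportions for population P3 (n=162): 77/162=0.4753, 17/162=0.1049, 54/162=0.3333, 7/162=0.0432, 7/162=0.0432
Proportions for population P1 (n=138): 67/138=0.4855, 51/138=0.3696, 1/138=0.0072, 18/138=0.1304, 1/138=0.0072
Σp_P4ᵢ² = 0.0861² + 0.0144² + 0.6651² + 0.2297² + 0.0048² = 0.007413 + 0.000207 + 0.442358 + 0.052762 + 0.000023 = 0.502763
B_P4 = 1 / 0.502763 = 1.9890
Σp_P3ᵢ² = 0.4753² + 0.1049² + 0.3333² + 0.0432² + 0.0432² = 0.225910 + 0.011004 + 0.111089 + 0.001866 + 0.001866 = 0.351735
B_P3 = 1 / 0.351735 = 2.8430
Σp_P1ᵢ² = 0.4855² + 0.3696² + 0.0072² + 0.1304² + 0.0072² = 0.235710 + 0.136604 + 0.000052 + 0.017004 + 0.000052 = 0.389422
B_P1 = 1 / 0.389422 = 2.5679
Ranking by B (broadest → narrowest): population P3 (2.84) > population P1 (2.57) > population P4 (1.99)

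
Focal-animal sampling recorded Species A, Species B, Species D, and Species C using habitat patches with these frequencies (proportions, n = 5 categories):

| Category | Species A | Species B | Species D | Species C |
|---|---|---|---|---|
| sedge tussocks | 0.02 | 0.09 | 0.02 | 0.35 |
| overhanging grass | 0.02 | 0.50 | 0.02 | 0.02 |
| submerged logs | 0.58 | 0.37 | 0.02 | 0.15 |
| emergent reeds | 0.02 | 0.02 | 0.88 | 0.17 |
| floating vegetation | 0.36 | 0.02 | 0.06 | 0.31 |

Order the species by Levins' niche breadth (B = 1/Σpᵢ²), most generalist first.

Σp_Aᵢ² = 0.02² + 0.02² + 0.58² + 0.02² + 0.36² = 0.0004 + 0.0004 + 0.3364 + 0.0004 + 0.1296 = 0.4672
B_A = 1 / 0.4672 = 2.1404
Σp_Bᵢ² = 0.09² + 0.50² + 0.37² + 0.02² + 0.02² = 0.0081 + 0.2500 + 0.1369 + 0.0004 + 0.0004 = 0.3958
B_B = 1 / 0.3958 = 2.5265
Σp_Dᵢ² = 0.02² + 0.02² + 0.02² + 0.88² + 0.06² = 0.0004 + 0.0004 + 0.0004 + 0.7744 + 0.0036 = 0.7792
B_D = 1 / 0.7792 = 1.2834
Σp_Cᵢ² = 0.35² + 0.02² + 0.15² + 0.17² + 0.31² = 0.1225 + 0.0004 + 0.0225 + 0.0289 + 0.0961 = 0.2704
B_C = 1 / 0.2704 = 3.6982
Ranking by B (broadest → narrowest): Species C (3.70) > Species B (2.53) > Species A (2.14) > Species D (1.28)

Species C > Species B > Species A > Species D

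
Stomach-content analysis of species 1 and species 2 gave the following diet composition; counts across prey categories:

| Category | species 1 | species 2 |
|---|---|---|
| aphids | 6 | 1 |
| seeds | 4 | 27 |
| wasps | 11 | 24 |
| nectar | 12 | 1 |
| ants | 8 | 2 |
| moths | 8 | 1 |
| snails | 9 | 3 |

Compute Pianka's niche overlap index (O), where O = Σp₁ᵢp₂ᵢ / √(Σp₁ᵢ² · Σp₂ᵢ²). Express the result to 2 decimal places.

Proportions for species 1 (n=58): 6/58=0.1034, 4/58=0.0690, 11/58=0.1897, 12/58=0.2069, 8/58=0.1379, 8/58=0.1379, 9/58=0.1552
Proportions for species 2 (n=59): 1/59=0.0169, 27/59=0.4576, 24/59=0.4068, 1/59=0.0169, 2/59=0.0339, 1/59=0.0169, 3/59=0.0508
Σ p₁ᵢp₂ᵢ = 0.001747 + 0.031574 + 0.077170 + 0.003497 + 0.004675 + 0.002331 + 0.007884 = 0.128878
Σp_1ᵢ² = 0.1034² + 0.0690² + 0.1897² + 0.2069² + 0.1379² + 0.1379² + 0.1552² = 0.010692 + 0.004761 + 0.035986 + 0.042808 + 0.019016 + 0.019016 + 0.024087 = 0.156366
Σp_2ᵢ² = 0.0169² + 0.4576² + 0.4068² + 0.0169² + 0.0339² + 0.0169² + 0.0508² = 0.000286 + 0.209398 + 0.165486 + 0.000286 + 0.001149 + 0.000286 + 0.002581 = 0.379472
O = 0.128878 / √(0.156366 × 0.379472) = 0.128878 / 0.2435909 = 0.5291

0.53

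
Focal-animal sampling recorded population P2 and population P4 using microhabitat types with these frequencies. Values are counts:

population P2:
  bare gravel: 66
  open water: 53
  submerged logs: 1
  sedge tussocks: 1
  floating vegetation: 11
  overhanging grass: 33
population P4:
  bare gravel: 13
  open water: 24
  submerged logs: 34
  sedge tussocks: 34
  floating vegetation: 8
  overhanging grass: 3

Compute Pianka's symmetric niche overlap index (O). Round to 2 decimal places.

Proportions for population P2 (n=165): 66/165=0.4000, 53/165=0.3212, 1/165=0.0061, 1/165=0.0061, 11/165=0.0667, 33/165=0.2000
Proportions for population P4 (n=116): 13/116=0.1121, 24/116=0.2069, 34/116=0.2931, 34/116=0.2931, 8/116=0.0690, 3/116=0.0259
Σ p₁ᵢp₂ᵢ = 0.044840 + 0.066456 + 0.001788 + 0.001788 + 0.004602 + 0.005180 = 0.124654
Σp_1ᵢ² = 0.4000² + 0.3212² + 0.0061² + 0.0061² + 0.0667² + 0.2000² = 0.160000 + 0.103169 + 0.000037 + 0.000037 + 0.004449 + 0.040000 = 0.307692
Σp_2ᵢ² = 0.1121² + 0.2069² + 0.2931² + 0.2931² + 0.0690² + 0.0259² = 0.012566 + 0.042808 + 0.085908 + 0.085908 + 0.004761 + 0.000671 = 0.232622
O = 0.124654 / √(0.307692 × 0.232622) = 0.124654 / 0.2675368 = 0.4659

0.47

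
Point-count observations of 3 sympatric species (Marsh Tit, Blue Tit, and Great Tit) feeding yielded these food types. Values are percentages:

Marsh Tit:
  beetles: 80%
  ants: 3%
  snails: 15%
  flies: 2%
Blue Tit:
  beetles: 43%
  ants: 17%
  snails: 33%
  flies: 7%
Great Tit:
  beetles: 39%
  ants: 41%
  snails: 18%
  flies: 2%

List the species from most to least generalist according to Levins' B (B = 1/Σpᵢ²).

Blue Tit > Great Tit > Marsh Tit

Convert percentages to proportions (divide by 100).
Σp_Marsᵢ² = 0.80² + 0.03² + 0.15² + 0.02² = 0.6400 + 0.0009 + 0.0225 + 0.0004 = 0.6638
B_Mars = 1 / 0.6638 = 1.5065
Σp_Blueᵢ² = 0.43² + 0.17² + 0.33² + 0.07² = 0.1849 + 0.0289 + 0.1089 + 0.0049 = 0.3276
B_Blue = 1 / 0.3276 = 3.0525
Σp_Greaᵢ² = 0.39² + 0.41² + 0.18² + 0.02² = 0.1521 + 0.1681 + 0.0324 + 0.0004 = 0.3530
B_Grea = 1 / 0.3530 = 2.8329
Ranking by B (broadest → narrowest): Blue Tit (3.05) > Great Tit (2.83) > Marsh Tit (1.51)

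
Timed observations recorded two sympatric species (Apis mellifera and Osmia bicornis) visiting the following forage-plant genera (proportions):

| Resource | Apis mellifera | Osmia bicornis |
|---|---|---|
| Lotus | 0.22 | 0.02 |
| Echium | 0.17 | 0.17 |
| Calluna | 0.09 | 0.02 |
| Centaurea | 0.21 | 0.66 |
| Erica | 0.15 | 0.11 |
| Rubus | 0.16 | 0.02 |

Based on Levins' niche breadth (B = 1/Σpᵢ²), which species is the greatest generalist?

Σp_mellᵢ² = 0.22² + 0.17² + 0.09² + 0.21² + 0.15² + 0.16² = 0.0484 + 0.0289 + 0.0081 + 0.0441 + 0.0225 + 0.0256 = 0.1776
B_mell = 1 / 0.1776 = 5.6306
Σp_bicoᵢ² = 0.02² + 0.17² + 0.02² + 0.66² + 0.11² + 0.02² = 0.0004 + 0.0289 + 0.0004 + 0.4356 + 0.0121 + 0.0004 = 0.4778
B_bico = 1 / 0.4778 = 2.0929
Highest B → broadest niche (most generalist): Apis mellifera (B = 5.63).

Apis mellifera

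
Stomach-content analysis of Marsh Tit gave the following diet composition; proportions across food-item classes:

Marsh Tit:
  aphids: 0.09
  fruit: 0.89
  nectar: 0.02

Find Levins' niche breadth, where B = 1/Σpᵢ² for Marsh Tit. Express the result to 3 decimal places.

Σpᵢ² = 0.09² + 0.89² + 0.02² = 0.0081 + 0.7921 + 0.0004 = 0.8006
B = 1 / 0.8006 = 1.24906

1.249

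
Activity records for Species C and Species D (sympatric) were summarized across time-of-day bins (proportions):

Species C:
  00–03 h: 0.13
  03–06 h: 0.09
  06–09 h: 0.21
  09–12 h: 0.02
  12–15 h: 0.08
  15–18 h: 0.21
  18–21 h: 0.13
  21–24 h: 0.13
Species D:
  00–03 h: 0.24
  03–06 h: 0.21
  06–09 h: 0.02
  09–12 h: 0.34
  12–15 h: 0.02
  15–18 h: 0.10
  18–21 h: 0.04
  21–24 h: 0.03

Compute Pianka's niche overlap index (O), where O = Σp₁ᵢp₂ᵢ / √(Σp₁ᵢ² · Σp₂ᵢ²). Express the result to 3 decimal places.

0.493

Σ p₁ᵢp₂ᵢ = 0.0312 + 0.0189 + 0.0042 + 0.0068 + 0.0016 + 0.0210 + 0.0052 + 0.0039 = 0.0928
Σp_1ᵢ² = 0.13² + 0.09² + 0.21² + 0.02² + 0.08² + 0.21² + 0.13² + 0.13² = 0.0169 + 0.0081 + 0.0441 + 0.0004 + 0.0064 + 0.0441 + 0.0169 + 0.0169 = 0.1538
Σp_2ᵢ² = 0.24² + 0.21² + 0.02² + 0.34² + 0.02² + 0.10² + 0.04² + 0.03² = 0.0576 + 0.0441 + 0.0004 + 0.1156 + 0.0004 + 0.0100 + 0.0016 + 0.0009 = 0.2306
O = 0.0928 / √(0.1538 × 0.2306) = 0.0928 / 0.188325 = 0.49277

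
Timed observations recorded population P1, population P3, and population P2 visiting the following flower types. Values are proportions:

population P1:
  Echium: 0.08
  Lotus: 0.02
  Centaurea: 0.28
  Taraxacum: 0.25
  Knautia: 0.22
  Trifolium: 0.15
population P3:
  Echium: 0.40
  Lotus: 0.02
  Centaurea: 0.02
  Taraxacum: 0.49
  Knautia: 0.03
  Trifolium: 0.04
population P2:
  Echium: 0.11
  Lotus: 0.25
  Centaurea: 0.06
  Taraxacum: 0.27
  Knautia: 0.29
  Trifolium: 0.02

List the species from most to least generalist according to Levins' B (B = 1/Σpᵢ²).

Σp_P1ᵢ² = 0.08² + 0.02² + 0.28² + 0.25² + 0.22² + 0.15² = 0.0064 + 0.0004 + 0.0784 + 0.0625 + 0.0484 + 0.0225 = 0.2186
B_P1 = 1 / 0.2186 = 4.5746
Σp_P3ᵢ² = 0.40² + 0.02² + 0.02² + 0.49² + 0.03² + 0.04² = 0.1600 + 0.0004 + 0.0004 + 0.2401 + 0.0009 + 0.0016 = 0.4034
B_P3 = 1 / 0.4034 = 2.4789
Σp_P2ᵢ² = 0.11² + 0.25² + 0.06² + 0.27² + 0.29² + 0.02² = 0.0121 + 0.0625 + 0.0036 + 0.0729 + 0.0841 + 0.0004 = 0.2356
B_P2 = 1 / 0.2356 = 4.2445
Ranking by B (broadest → narrowest): population P1 (4.57) > population P2 (4.24) > population P3 (2.48)

population P1 > population P2 > population P3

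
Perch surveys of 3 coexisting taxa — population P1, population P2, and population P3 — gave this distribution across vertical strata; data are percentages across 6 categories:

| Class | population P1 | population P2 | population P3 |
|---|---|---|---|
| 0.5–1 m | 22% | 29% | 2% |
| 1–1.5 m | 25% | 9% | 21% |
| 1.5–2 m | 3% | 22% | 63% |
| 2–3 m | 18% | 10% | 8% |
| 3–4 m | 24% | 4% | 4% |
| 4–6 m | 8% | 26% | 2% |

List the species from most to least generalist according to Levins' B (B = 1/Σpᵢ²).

Convert percentages to proportions (divide by 100).
Σp_P1ᵢ² = 0.22² + 0.25² + 0.03² + 0.18² + 0.24² + 0.08² = 0.0484 + 0.0625 + 0.0009 + 0.0324 + 0.0576 + 0.0064 = 0.2082
B_P1 = 1 / 0.2082 = 4.8031
Σp_P2ᵢ² = 0.29² + 0.09² + 0.22² + 0.10² + 0.04² + 0.26² = 0.0841 + 0.0081 + 0.0484 + 0.0100 + 0.0016 + 0.0676 = 0.2198
B_P2 = 1 / 0.2198 = 4.5496
Σp_P3ᵢ² = 0.02² + 0.21² + 0.63² + 0.08² + 0.04² + 0.02² = 0.0004 + 0.0441 + 0.3969 + 0.0064 + 0.0016 + 0.0004 = 0.4498
B_P3 = 1 / 0.4498 = 2.2232
Ranking by B (broadest → narrowest): population P1 (4.80) > population P2 (4.55) > population P3 (2.22)

population P1 > population P2 > population P3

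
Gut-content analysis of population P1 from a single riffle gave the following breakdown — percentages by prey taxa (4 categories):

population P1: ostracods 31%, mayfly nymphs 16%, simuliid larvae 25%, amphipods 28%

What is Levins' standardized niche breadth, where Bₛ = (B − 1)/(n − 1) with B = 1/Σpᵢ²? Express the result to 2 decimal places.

Convert percentages to proportions (divide by 100).
Σpᵢ² = 0.31² + 0.16² + 0.25² + 0.28² = 0.0961 + 0.0256 + 0.0625 + 0.0784 = 0.2626
B = 1 / 0.2626 = 3.8081
Bₛ = (B − 1)/(n − 1) = (3.8081 − 1)/(4 − 1) = 2.8081/3 = 0.9360

0.94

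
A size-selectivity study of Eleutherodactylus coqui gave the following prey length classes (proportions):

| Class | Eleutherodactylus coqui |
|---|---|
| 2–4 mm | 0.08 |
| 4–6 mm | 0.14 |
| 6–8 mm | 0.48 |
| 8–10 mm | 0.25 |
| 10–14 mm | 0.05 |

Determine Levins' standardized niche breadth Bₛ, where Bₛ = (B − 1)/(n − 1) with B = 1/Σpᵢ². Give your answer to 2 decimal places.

Σpᵢ² = 0.08² + 0.14² + 0.48² + 0.25² + 0.05² = 0.0064 + 0.0196 + 0.2304 + 0.0625 + 0.0025 = 0.3214
B = 1 / 0.3214 = 3.1114
Bₛ = (B − 1)/(n − 1) = (3.1114 − 1)/(5 − 1) = 2.1114/4 = 0.5279

0.53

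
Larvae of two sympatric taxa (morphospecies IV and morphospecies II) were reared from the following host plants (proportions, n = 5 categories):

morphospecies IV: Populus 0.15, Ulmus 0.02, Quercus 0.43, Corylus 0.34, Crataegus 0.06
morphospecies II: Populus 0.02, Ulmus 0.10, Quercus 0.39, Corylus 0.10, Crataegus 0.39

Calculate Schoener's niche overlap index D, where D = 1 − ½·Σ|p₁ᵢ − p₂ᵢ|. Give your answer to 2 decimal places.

Σ|p₁ᵢ − p₂ᵢ| = 0.13 + 0.08 + 0.04 + 0.24 + 0.33 = 0.82
D = 1 − ½ × 0.82 = 1 − 0.410 = 0.5900

0.59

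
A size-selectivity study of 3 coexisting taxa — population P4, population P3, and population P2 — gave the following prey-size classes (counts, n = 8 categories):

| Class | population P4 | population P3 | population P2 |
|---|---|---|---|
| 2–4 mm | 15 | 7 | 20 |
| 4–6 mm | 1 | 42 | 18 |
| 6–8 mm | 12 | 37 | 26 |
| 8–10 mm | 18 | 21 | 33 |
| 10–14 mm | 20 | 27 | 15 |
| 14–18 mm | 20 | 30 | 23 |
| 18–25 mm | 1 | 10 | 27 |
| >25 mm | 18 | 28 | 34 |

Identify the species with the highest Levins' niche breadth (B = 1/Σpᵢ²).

Proportions for population P4 (n=105): 15/105=0.1429, 1/105=0.0095, 12/105=0.1143, 18/105=0.1714, 20/105=0.1905, 20/105=0.1905, 1/105=0.0095, 18/105=0.1714
Proportions for population P3 (n=202): 7/202=0.0347, 42/202=0.2079, 37/202=0.1832, 21/202=0.1040, 27/202=0.1337, 30/202=0.1485, 10/202=0.0495, 28/202=0.1386
Proportions for population P2 (n=196): 20/196=0.1020, 18/196=0.0918, 26/196=0.1327, 33/196=0.1684, 15/196=0.0765, 23/196=0.1173, 27/196=0.1378, 34/196=0.1735
Σp_P4ᵢ² = 0.1429² + 0.0095² + 0.1143² + 0.1714² + 0.1905² + 0.1905² + 0.0095² + 0.1714² = 0.020420 + 0.000090 + 0.013064 + 0.029378 + 0.036290 + 0.036290 + 0.000090 + 0.029378 = 0.165000
B_P4 = 1 / 0.165000 = 6.0606
Σp_P3ᵢ² = 0.0347² + 0.2079² + 0.1832² + 0.1040² + 0.1337² + 0.1485² + 0.0495² + 0.1386² = 0.001204 + 0.043222 + 0.033562 + 0.010816 + 0.017876 + 0.022052 + 0.002450 + 0.019210 = 0.150392
B_P3 = 1 / 0.150392 = 6.6493
Σp_P2ᵢ² = 0.1020² + 0.0918² + 0.1327² + 0.1684² + 0.0765² + 0.1173² + 0.1378² + 0.1735² = 0.010404 + 0.008427 + 0.017609 + 0.028359 + 0.005852 + 0.013759 + 0.018989 + 0.030102 = 0.133501
B_P2 = 1 / 0.133501 = 7.4906
Highest B → broadest niche (most generalist): population P2 (B = 7.49).

population P2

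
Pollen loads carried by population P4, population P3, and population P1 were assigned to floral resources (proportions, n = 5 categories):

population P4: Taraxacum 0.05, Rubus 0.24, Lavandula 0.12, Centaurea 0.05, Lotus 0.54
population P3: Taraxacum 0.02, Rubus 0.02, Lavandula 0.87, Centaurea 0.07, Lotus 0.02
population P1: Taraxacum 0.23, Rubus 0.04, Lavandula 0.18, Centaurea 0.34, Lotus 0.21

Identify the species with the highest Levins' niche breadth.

population P1

Σp_P4ᵢ² = 0.05² + 0.24² + 0.12² + 0.05² + 0.54² = 0.0025 + 0.0576 + 0.0144 + 0.0025 + 0.2916 = 0.3686
B_P4 = 1 / 0.3686 = 2.7130
Σp_P3ᵢ² = 0.02² + 0.02² + 0.87² + 0.07² + 0.02² = 0.0004 + 0.0004 + 0.7569 + 0.0049 + 0.0004 = 0.7630
B_P3 = 1 / 0.7630 = 1.3106
Σp_P1ᵢ² = 0.23² + 0.04² + 0.18² + 0.34² + 0.21² = 0.0529 + 0.0016 + 0.0324 + 0.1156 + 0.0441 = 0.2466
B_P1 = 1 / 0.2466 = 4.0552
Highest B → broadest niche (most generalist): population P1 (B = 4.06).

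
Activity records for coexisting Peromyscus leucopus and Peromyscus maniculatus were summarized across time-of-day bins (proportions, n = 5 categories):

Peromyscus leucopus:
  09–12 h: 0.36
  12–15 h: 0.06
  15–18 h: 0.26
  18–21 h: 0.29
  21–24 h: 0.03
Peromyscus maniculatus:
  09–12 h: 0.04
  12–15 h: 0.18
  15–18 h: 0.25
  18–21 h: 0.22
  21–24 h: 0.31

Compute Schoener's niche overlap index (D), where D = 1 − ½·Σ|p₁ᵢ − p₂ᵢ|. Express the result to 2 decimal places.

0.60

Σ|p₁ᵢ − p₂ᵢ| = 0.32 + 0.12 + 0.01 + 0.07 + 0.28 = 0.80
D = 1 − ½ × 0.80 = 1 − 0.400 = 0.6000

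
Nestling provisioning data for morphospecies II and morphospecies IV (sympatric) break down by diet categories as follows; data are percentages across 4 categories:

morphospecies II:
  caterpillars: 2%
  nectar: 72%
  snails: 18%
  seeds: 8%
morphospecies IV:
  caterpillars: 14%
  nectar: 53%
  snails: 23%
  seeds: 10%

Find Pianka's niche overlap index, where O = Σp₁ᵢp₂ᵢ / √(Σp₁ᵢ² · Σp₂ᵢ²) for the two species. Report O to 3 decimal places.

Convert percentages to proportions (divide by 100).
Σ p₁ᵢp₂ᵢ = 0.0028 + 0.3816 + 0.0414 + 0.0080 = 0.4338
Σp_1ᵢ² = 0.02² + 0.72² + 0.18² + 0.08² = 0.0004 + 0.5184 + 0.0324 + 0.0064 = 0.5576
Σp_2ᵢ² = 0.14² + 0.53² + 0.23² + 0.10² = 0.0196 + 0.2809 + 0.0529 + 0.0100 = 0.3634
O = 0.4338 / √(0.5576 × 0.3634) = 0.4338 / 0.450146 = 0.96369

0.964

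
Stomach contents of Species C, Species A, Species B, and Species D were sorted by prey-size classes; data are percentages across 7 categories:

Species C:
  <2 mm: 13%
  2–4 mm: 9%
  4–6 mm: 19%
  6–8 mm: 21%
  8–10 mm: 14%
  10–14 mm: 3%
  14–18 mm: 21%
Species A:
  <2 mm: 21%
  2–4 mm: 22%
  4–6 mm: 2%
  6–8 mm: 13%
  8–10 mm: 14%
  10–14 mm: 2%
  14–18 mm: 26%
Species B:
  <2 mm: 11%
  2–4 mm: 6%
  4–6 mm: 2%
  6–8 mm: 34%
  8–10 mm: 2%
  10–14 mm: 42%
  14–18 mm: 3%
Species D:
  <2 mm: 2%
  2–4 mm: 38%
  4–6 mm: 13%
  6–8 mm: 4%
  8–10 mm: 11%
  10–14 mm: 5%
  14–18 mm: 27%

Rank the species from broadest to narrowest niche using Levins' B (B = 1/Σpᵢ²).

Convert percentages to proportions (divide by 100).
Σp_Cᵢ² = 0.13² + 0.09² + 0.19² + 0.21² + 0.14² + 0.03² + 0.21² = 0.0169 + 0.0081 + 0.0361 + 0.0441 + 0.0196 + 0.0009 + 0.0441 = 0.1698
B_C = 1 / 0.1698 = 5.8893
Σp_Aᵢ² = 0.21² + 0.22² + 0.02² + 0.13² + 0.14² + 0.02² + 0.26² = 0.0441 + 0.0484 + 0.0004 + 0.0169 + 0.0196 + 0.0004 + 0.0676 = 0.1974
B_A = 1 / 0.1974 = 5.0659
Σp_Bᵢ² = 0.11² + 0.06² + 0.02² + 0.34² + 0.02² + 0.42² + 0.03² = 0.0121 + 0.0036 + 0.0004 + 0.1156 + 0.0004 + 0.1764 + 0.0009 = 0.3094
B_B = 1 / 0.3094 = 3.2321
Σp_Dᵢ² = 0.02² + 0.38² + 0.13² + 0.04² + 0.11² + 0.05² + 0.27² = 0.0004 + 0.1444 + 0.0169 + 0.0016 + 0.0121 + 0.0025 + 0.0729 = 0.2508
B_D = 1 / 0.2508 = 3.9872
Ranking by B (broadest → narrowest): Species C (5.89) > Species A (5.07) > Species D (3.99) > Species B (3.23)

Species C > Species A > Species D > Species B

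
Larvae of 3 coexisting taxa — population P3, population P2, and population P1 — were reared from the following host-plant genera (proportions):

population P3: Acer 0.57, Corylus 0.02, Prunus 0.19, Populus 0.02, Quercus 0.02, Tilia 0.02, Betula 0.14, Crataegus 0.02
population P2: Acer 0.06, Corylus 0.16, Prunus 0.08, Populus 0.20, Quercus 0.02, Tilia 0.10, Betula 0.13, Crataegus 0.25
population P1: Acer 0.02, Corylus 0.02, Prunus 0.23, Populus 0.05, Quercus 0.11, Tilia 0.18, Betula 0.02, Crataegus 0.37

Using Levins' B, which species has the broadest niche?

Σp_P3ᵢ² = 0.57² + 0.02² + 0.19² + 0.02² + 0.02² + 0.02² + 0.14² + 0.02² = 0.3249 + 0.0004 + 0.0361 + 0.0004 + 0.0004 + 0.0004 + 0.0196 + 0.0004 = 0.3826
B_P3 = 1 / 0.3826 = 2.6137
Σp_P2ᵢ² = 0.06² + 0.16² + 0.08² + 0.20² + 0.02² + 0.10² + 0.13² + 0.25² = 0.0036 + 0.0256 + 0.0064 + 0.0400 + 0.0004 + 0.0100 + 0.0169 + 0.0625 = 0.1654
B_P2 = 1 / 0.1654 = 6.0459
Σp_P1ᵢ² = 0.02² + 0.02² + 0.23² + 0.05² + 0.11² + 0.18² + 0.02² + 0.37² = 0.0004 + 0.0004 + 0.0529 + 0.0025 + 0.0121 + 0.0324 + 0.0004 + 0.1369 = 0.2380
B_P1 = 1 / 0.2380 = 4.2017
Highest B → broadest niche (most generalist): population P2 (B = 6.05).

population P2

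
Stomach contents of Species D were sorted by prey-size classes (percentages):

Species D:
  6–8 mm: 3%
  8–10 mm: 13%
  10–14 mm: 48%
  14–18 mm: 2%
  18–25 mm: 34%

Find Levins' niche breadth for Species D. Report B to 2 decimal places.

Convert percentages to proportions (divide by 100).
Σpᵢ² = 0.03² + 0.13² + 0.48² + 0.02² + 0.34² = 0.0009 + 0.0169 + 0.2304 + 0.0004 + 0.1156 = 0.3642
B = 1 / 0.3642 = 2.7457

2.75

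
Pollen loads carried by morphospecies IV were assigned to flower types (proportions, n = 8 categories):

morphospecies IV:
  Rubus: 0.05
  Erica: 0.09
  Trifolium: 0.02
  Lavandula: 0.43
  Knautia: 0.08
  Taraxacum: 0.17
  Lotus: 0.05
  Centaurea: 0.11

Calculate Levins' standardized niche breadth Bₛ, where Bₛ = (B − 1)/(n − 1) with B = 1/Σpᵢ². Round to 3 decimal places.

0.438

Σpᵢ² = 0.05² + 0.09² + 0.02² + 0.43² + 0.08² + 0.17² + 0.05² + 0.11² = 0.0025 + 0.0081 + 0.0004 + 0.1849 + 0.0064 + 0.0289 + 0.0025 + 0.0121 = 0.2458
B = 1 / 0.2458 = 4.06835
Bₛ = (B − 1)/(n − 1) = (4.06835 − 1)/(8 − 1) = 3.06835/7 = 0.43834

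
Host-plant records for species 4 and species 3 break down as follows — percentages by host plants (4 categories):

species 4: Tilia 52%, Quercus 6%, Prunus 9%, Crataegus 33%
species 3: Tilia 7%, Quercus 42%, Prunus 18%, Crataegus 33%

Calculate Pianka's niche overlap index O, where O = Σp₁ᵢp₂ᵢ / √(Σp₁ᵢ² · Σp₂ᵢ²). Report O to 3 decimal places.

0.526

Convert percentages to proportions (divide by 100).
Σ p₁ᵢp₂ᵢ = 0.0364 + 0.0252 + 0.0162 + 0.1089 = 0.1867
Σp_1ᵢ² = 0.52² + 0.06² + 0.09² + 0.33² = 0.2704 + 0.0036 + 0.0081 + 0.1089 = 0.3910
Σp_2ᵢ² = 0.07² + 0.42² + 0.18² + 0.33² = 0.0049 + 0.1764 + 0.0324 + 0.1089 = 0.3226
O = 0.1867 / √(0.3910 × 0.3226) = 0.1867 / 0.355157 = 0.52568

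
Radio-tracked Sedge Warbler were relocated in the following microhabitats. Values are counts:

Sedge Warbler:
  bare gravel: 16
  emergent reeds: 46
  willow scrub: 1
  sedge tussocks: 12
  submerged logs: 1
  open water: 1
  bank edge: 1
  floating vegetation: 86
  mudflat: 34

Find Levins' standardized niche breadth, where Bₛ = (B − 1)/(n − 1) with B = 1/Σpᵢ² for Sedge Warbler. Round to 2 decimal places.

0.32

Proportions for Sedge Warbler (n=198): 16/198=0.0808, 46/198=0.2323, 1/198=0.0051, 12/198=0.0606, 1/198=0.0051, 1/198=0.0051, 1/198=0.0051, 86/198=0.4343, 34/198=0.1717
Σpᵢ² = 0.0808² + 0.2323² + 0.0051² + 0.0606² + 0.0051² + 0.0051² + 0.0051² + 0.4343² + 0.1717² = 0.006529 + 0.053963 + 0.000026 + 0.003672 + 0.000026 + 0.000026 + 0.000026 + 0.188616 + 0.029481 = 0.282365
B = 1 / 0.282365 = 3.5415
Bₛ = (B − 1)/(n − 1) = (3.5415 − 1)/(9 − 1) = 2.5415/8 = 0.3177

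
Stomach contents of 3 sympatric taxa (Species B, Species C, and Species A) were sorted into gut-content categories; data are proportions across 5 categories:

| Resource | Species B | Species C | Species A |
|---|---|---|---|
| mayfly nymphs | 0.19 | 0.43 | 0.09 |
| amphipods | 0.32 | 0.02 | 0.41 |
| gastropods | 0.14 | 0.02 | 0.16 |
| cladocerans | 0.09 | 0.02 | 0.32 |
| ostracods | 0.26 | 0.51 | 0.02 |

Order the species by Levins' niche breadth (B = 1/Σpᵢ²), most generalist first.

Species B > Species A > Species C

Σp_Bᵢ² = 0.19² + 0.32² + 0.14² + 0.09² + 0.26² = 0.0361 + 0.1024 + 0.0196 + 0.0081 + 0.0676 = 0.2338
B_B = 1 / 0.2338 = 4.2772
Σp_Cᵢ² = 0.43² + 0.02² + 0.02² + 0.02² + 0.51² = 0.1849 + 0.0004 + 0.0004 + 0.0004 + 0.2601 = 0.4462
B_C = 1 / 0.4462 = 2.2411
Σp_Aᵢ² = 0.09² + 0.41² + 0.16² + 0.32² + 0.02² = 0.0081 + 0.1681 + 0.0256 + 0.1024 + 0.0004 = 0.3046
B_A = 1 / 0.3046 = 3.2830
Ranking by B (broadest → narrowest): Species B (4.28) > Species A (3.28) > Species C (2.24)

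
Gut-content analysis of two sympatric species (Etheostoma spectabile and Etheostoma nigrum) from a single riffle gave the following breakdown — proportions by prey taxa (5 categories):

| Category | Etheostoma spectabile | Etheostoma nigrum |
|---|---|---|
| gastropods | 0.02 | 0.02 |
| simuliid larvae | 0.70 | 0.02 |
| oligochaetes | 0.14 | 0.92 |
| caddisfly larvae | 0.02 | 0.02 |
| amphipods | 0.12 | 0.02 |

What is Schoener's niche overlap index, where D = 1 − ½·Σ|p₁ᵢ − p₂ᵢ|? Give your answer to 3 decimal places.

0.220

Σ|p₁ᵢ − p₂ᵢ| = 0.00 + 0.68 + 0.78 + 0.00 + 0.10 = 1.56
D = 1 − ½ × 1.56 = 1 − 0.780 = 0.22000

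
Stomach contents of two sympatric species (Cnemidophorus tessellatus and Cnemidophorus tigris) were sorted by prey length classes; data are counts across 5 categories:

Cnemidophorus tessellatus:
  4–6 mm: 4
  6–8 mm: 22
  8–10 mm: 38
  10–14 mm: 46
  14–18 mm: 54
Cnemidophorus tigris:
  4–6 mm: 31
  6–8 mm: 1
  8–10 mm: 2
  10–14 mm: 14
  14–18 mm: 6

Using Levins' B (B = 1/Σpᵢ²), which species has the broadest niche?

Proportions for Cnemidophorus tessellatus (n=164): 4/164=0.0244, 22/164=0.1341, 38/164=0.2317, 46/164=0.2805, 54/164=0.3293
Proportions for Cnemidophorus tigris (n=54): 31/54=0.5741, 1/54=0.0185, 2/54=0.0370, 14/54=0.2593, 6/54=0.1111
Σp_tessᵢ² = 0.0244² + 0.1341² + 0.2317² + 0.2805² + 0.3293² = 0.000595 + 0.017983 + 0.053685 + 0.078680 + 0.108438 = 0.259381
B_tess = 1 / 0.259381 = 3.8553
Σp_tigrᵢ² = 0.5741² + 0.0185² + 0.0370² + 0.2593² + 0.1111² = 0.329591 + 0.000342 + 0.001369 + 0.067236 + 0.012343 = 0.410881
B_tigr = 1 / 0.410881 = 2.4338
Highest B → broadest niche (most generalist): Cnemidophorus tessellatus (B = 3.86).

Cnemidophorus tessellatus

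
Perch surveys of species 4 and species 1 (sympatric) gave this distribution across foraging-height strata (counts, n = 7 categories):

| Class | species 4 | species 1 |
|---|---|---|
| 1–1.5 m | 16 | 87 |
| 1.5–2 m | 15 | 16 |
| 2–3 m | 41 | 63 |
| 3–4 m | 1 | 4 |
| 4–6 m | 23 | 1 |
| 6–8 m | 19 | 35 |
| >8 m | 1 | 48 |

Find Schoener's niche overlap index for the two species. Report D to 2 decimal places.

Proportions for species 4 (n=116): 16/116=0.1379, 15/116=0.1293, 41/116=0.3534, 1/116=0.0086, 23/116=0.1983, 19/116=0.1638, 1/116=0.0086
Proportions for species 1 (n=254): 87/254=0.3425, 16/254=0.0630, 63/254=0.2480, 4/254=0.0157, 1/254=0.0039, 35/254=0.1378, 48/254=0.1890
Σ|p₁ᵢ − p₂ᵢ| = 0.2046 + 0.0663 + 0.1054 + 0.0071 + 0.1944 + 0.0260 + 0.1804 = 0.7842
D = 1 − ½ × 0.7842 = 1 − 0.39210 = 0.60790

0.61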